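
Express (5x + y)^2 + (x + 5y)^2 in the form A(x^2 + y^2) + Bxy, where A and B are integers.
26(x^2 + y^2) + 20xy

Expanding: (5x + y)^2 = 25x^2 + 10xy + y^2
(x + 5y)^2 = x^2 + 10xy + 25y^2
Sum = (25+1)(x^2+y^2) + 20xy = 26(x^2 + y^2) + 20xy
This is symmetric in x and y.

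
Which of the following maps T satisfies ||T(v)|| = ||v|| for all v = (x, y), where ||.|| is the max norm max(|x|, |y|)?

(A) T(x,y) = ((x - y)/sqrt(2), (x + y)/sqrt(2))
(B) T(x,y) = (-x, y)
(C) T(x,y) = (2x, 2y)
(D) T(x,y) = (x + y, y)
B

A transformation preserves a norm if ||T(v)|| = ||v|| for every v; a single vector where the norm changes rules an option out.

(A) T(x,y) = ((x - y)/sqrt(2), (x + y)/sqrt(2)): v = (1, 0) has norm max(|1|, |0|) = 1, but T(v) = (sqrt(2)/2, sqrt(2)/2) has norm sqrt(2)/2 -- not preserved.
(B) T(x,y) = (-x, y): preserves the norm -- it only permutes the coordinates and/or flips signs, which leaves max(|x|, |y|) unchanged.
(C) T(x,y) = (2x, 2y): v = (1, 0) has norm max(|1|, |0|) = 1, but T(v) = (2, 0) has norm 2 -- not preserved.
(D) T(x,y) = (x + y, y): v = (1, 1) has norm max(|1|, |1|) = 1, but T(v) = (2, 1) has norm 2 -- not preserved.

Therefore the answer is (B).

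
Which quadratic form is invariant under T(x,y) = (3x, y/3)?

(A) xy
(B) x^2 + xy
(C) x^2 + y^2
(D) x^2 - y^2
A

T multiplies x by 3 and divides y by 3.
Substitute the transformed coordinates into each option and compare with the original:
(A) xy  ->  (3x)(y/3) = xy   [equals xy: invariant]
(B) x^2 + xy  ->  (3x)^2 + (3x)(y/3) = 9x^2 + xy   [differs from x^2 + xy: not invariant]
(C) x^2 + y^2  ->  (3x)^2 + (y/3)^2 = 9x^2 + y^2/9   [differs from x^2 + y^2: not invariant]
(D) x^2 - y^2  ->  (3x)^2 - (y/3)^2 = 9x^2 - y^2/9   [differs from x^2 - y^2: not invariant]

Only option (A), xy, is unchanged by the transformation.
The factors 3 and 1/3 cancel only in the pure product xy.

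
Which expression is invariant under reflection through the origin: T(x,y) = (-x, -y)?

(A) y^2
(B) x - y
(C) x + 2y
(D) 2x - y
A

The map is reflection through the origin: T(x,y) = (-x, -y).
Substitute the transformed coordinates into each option and compare with the original:
(A) y^2  ->  (-y)^2 = y^2   [equals y^2: invariant]
(B) x - y  ->  (-x) - (-y) = -x + y   [differs from x - y: not invariant]
(C) x + 2y  ->  (-x) + 2(-y) = -x - 2y   [differs from x + 2y: not invariant]
(D) 2x - y  ->  2(-x) - (-y) = -2x + y   [differs from 2x - y: not invariant]

Only option (A), y^2, is unchanged by the transformation.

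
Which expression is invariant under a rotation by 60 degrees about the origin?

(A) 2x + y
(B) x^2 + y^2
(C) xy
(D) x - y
B

A rotation by 60 degrees sends (x, y) to (x/2 - sqrt(3)y/2, sqrt(3)x/2 + y/2).
Substitute the transformed coordinates into each option and compare with the original:
(A) 2x + y  ->  2(x/2 - sqrt(3)y/2) + (sqrt(3)x/2 + y/2) = sqrt(3)x/2 + x - sqrt(3)y + y/2   [differs from 2x + y: not invariant]
(B) x^2 + y^2  ->  (x/2 - sqrt(3)y/2)^2 + (sqrt(3)x/2 + y/2)^2 = x^2 + y^2   [equals x^2 + y^2: invariant]
(C) xy  ->  (x/2 - sqrt(3)y/2)(sqrt(3)x/2 + y/2) = sqrt(3)x^2/4 - xy/2 - sqrt(3)y^2/4   [differs from xy: not invariant]
(D) x - y  ->  (x/2 - sqrt(3)y/2) - (sqrt(3)x/2 + y/2) = -sqrt(3)x/2 + x/2 - sqrt(3)y/2 - y/2   [differs from x - y: not invariant]

Only option (B), x^2 + y^2, is unchanged by the transformation.
Geometrically, x^2 + y^2 is the squared distance from the origin, which every rotation about the origin preserves.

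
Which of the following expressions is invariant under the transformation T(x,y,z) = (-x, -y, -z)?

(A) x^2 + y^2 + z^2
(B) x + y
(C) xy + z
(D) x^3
A

Apply T(x,y,z) = (-x, -y, -z) to each option, i.e. replace (x, y, z) by the transformed coordinates.
Substitute the transformed coordinates into each option and compare with the original:
(A) x^2 + y^2 + z^2  ->  (-x)^2 + (-y)^2 + (-z)^2 = x^2 + y^2 + z^2   [equals x^2 + y^2 + z^2: invariant]
(B) x + y  ->  (-x) + (-y) = -x - y   [differs from x + y: not invariant]
(C) xy + z  ->  (-x)(-y) + (-z) = xy - z   [differs from xy + z: not invariant]
(D) x^3  ->  (-x)^3 = -x^3   [differs from x^3: not invariant]

Only option (A), x^2 + y^2 + z^2, is unchanged by the transformation.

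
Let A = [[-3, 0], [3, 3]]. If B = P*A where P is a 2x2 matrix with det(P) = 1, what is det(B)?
-9

By the multiplicative property of determinants, det(B) = det(P*A) = det(P) * det(A) = det(A),
so the determinant is invariant under multiplication by any determinant-1 matrix; we just need det(A).

det(A) = (-3)(3) - (0)(3) = -9 - 0 = -9

Therefore det(B) = 1 * (-9) = -9.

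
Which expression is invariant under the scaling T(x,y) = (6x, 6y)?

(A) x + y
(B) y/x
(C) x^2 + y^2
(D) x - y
B

Under the uniform scaling T(x,y) = (6x, 6y):
Substitute the transformed coordinates into each option and compare with the original:
(A) x + y  ->  (6x) + (6y) = 6x + 6y   [differs from x + y: not invariant]
(B) y/x  ->  (6y)/(6x) = y/x   [equals y/x: invariant]
(C) x^2 + y^2  ->  (6x)^2 + (6y)^2 = 36x^2 + 36y^2   [differs from x^2 + y^2: not invariant]
(D) x - y  ->  (6x) - (6y) = 6x - 6y   [differs from x - y: not invariant]

Only option (B), y/x, is unchanged by the transformation.
The common factor 6 cancels in a ratio of coordinates, while sums, products and sums of squares pick up factors of 6 or 36.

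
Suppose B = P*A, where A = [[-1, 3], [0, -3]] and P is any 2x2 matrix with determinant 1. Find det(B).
3

By the multiplicative property of determinants, det(B) = det(P*A) = det(P) * det(A) = det(A),
so the determinant is invariant under multiplication by any determinant-1 matrix; we just need det(A).

det(A) = (-1)(-3) - (3)(0) = 3 - 0 = 3

Therefore det(B) = 1 * 3 = 3.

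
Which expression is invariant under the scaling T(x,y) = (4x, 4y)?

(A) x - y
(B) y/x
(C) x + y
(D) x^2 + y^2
B

Under the uniform scaling T(x,y) = (4x, 4y):
Substitute the transformed coordinates into each option and compare with the original:
(A) x - y  ->  (4x) - (4y) = 4x - 4y   [differs from x - y: not invariant]
(B) y/x  ->  (4y)/(4x) = y/x   [equals y/x: invariant]
(C) x + y  ->  (4x) + (4y) = 4x + 4y   [differs from x + y: not invariant]
(D) x^2 + y^2  ->  (4x)^2 + (4y)^2 = 16x^2 + 16y^2   [differs from x^2 + y^2: not invariant]

Only option (B), y/x, is unchanged by the transformation.
The common factor 4 cancels in a ratio of coordinates, while sums, products and sums of squares pick up factors of 4 or 16.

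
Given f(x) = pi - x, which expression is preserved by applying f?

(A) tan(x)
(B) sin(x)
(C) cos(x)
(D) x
B

For f(x) = pi - x:
sin(pi - x) = sin(x), so sine is invariant under this transformation.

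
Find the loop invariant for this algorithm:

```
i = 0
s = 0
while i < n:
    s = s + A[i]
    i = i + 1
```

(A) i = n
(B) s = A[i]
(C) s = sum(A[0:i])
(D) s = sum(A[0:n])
C

A loop invariant must hold before the first iteration and be re-established by every execution of the body.

(C) s = sum(A[0:i]): Initially i = 0 and s = 0 = sum of the empty slice A[0:0]. If s = sum(A[0:i]) holds at the top of an iteration, the body sets s to sum(A[0:i]) + A[i] = sum(A[0:i+1]) and then i to i+1, so s = sum(A[0:i]) holds again. At exit i = n, giving s = sum(A[0:n]).

The other options fail:
(A) i = n: false initially (i = 0); it is the exit condition, not an invariant.
(B) s = A[i]: after the first iteration s = A[0] but i = 1, so s = A[i] compares s with the wrong element (and fails in general).
(D) s = sum(A[0:n]): false before the loop (s = 0, not the full sum) -- it only becomes true at exit.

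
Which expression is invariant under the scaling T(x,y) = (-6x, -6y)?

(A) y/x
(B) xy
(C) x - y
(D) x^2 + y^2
A

Under the uniform scaling T(x,y) = (-6x, -6y):
Substitute the transformed coordinates into each option and compare with the original:
(A) y/x  ->  (-6y)/(-6x) = y/x   [equals y/x: invariant]
(B) xy  ->  (-6x)(-6y) = 36xy   [differs from xy: not invariant]
(C) x - y  ->  (-6x) - (-6y) = -6x + 6y   [differs from x - y: not invariant]
(D) x^2 + y^2  ->  (-6x)^2 + (-6y)^2 = 36x^2 + 36y^2   [differs from x^2 + y^2: not invariant]

Only option (A), y/x, is unchanged by the transformation.
The common factor -6 cancels in a ratio of coordinates, while sums, products and sums of squares pick up factors of -6 or 36.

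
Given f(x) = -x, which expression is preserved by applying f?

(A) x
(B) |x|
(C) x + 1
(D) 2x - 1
B

For f(x) = -x:
Applying f replaces x by -x. Since |-x| = |x|, the absolute value is unchanged by f, whereas x -> -x, 2x - 1 -> -2x - 1 and x + 1 -> -x + 1 all change.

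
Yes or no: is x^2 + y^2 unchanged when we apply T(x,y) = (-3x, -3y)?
No

Substitute T(x,y) = (-3x, -3y) into the expression and compare with the original.

Original: x^2 + y^2
After applying T: (-3x)^2 + (-3y)^2 = 9x^2 + 9y^2

This differs from the original x^2 + y^2 (difference: 8x^2 + 8y^2), so the expression is NOT invariant.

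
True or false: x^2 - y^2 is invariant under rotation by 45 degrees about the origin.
False

Applying rotation by 45 degrees: x' = x*cos(45 degrees) - y*sin(45 degrees) = sqrt(2)x/2 - sqrt(2)y/2, y' = x*sin(45 degrees) + y*cos(45 degrees) = sqrt(2)x/2 + sqrt(2)y/2

Substituting into x^2 - y^2:
(sqrt(2)x/2 - sqrt(2)y/2)^2 - (sqrt(2)x/2 + sqrt(2)y/2)^2
= -2xy

This differs from the original expression x^2 - y^2, so it is NOT invariant.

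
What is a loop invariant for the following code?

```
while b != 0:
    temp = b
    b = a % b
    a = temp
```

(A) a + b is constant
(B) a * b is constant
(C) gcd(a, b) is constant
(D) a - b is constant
C

A loop invariant must hold before the first iteration and be re-established by every execution of the body.

(C) gcd(a, b) is constant: One iteration replaces (a, b) by (b, a mod b). Since a mod b = a - q*b for an integer q, any common divisor of a and b divides b and a mod b, and conversely; hence gcd(b, a mod b) = gcd(a, b). For instance (34, 11) -> (11, 1) keeps gcd = 1. At exit b = 0 and a = gcd of the original inputs.

The other options fail:
(A) a + b is constant: e.g. (a, b) = (34, 11) -> (11, 1): the sum goes from 45 to 12.
(B) a * b is constant: e.g. (a, b) = (34, 11) -> (11, 1): the product goes from 374 to 11.
(D) a - b is constant: e.g. (a, b) = (34, 11) -> (11, 1): the difference goes from 23 to 10.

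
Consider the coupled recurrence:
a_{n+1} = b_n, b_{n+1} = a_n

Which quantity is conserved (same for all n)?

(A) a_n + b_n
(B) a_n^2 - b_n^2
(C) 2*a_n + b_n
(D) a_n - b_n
A

Replace a_n by a_{n+1} = b_n and b_n by b_{n+1} = a_n in each option and simplify:
(A) a_n + b_n  ->  (b_n) + (a_n) = a_n + b_n   [conserved]
(B) a_n^2 - b_n^2  ->  (b_n)^2 - (a_n)^2 = -a_n^2 + b_n^2   [not conserved]
(C) 2*a_n + b_n  ->  2*(b_n) + (a_n) = a_n + 2*b_n   [not conserved]
(D) a_n - b_n  ->  (b_n) - (a_n) = -a_n + b_n   [not conserved]

Only (A) a_n + b_n returns to itself after one step, so it is the conserved quantity.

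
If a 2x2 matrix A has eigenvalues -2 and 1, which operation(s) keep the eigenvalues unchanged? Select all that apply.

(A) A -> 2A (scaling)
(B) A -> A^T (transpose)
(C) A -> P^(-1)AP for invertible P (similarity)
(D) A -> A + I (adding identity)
B and C

Eigenvalues are preserved by:
1. Similarity transformations: A -> P^(-1)AP (same characteristic polynomial)
2. Transpose: A^T has the same eigenvalues as A

Eigenvalues are NOT preserved by:
- Adding identity: eigenvalues become -2+1, 1+1
- Scaling: eigenvalues become -4, 2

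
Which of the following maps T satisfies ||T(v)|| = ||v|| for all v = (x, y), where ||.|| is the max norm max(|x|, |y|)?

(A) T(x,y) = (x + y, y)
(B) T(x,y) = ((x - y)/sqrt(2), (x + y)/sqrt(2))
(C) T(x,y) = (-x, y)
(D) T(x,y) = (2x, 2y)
C

A transformation preserves a norm if ||T(v)|| = ||v|| for every v; a single vector where the norm changes rules an option out.

(A) T(x,y) = (x + y, y): v = (1, 1) has norm max(|1|, |1|) = 1, but T(v) = (2, 1) has norm 2 -- not preserved.
(B) T(x,y) = ((x - y)/sqrt(2), (x + y)/sqrt(2)): v = (1, 0) has norm max(|1|, |0|) = 1, but T(v) = (sqrt(2)/2, sqrt(2)/2) has norm sqrt(2)/2 -- not preserved.
(C) T(x,y) = (-x, y): preserves the norm -- it only permutes the coordinates and/or flips signs, which leaves max(|x|, |y|) unchanged.
(D) T(x,y) = (2x, 2y): v = (1, 0) has norm max(|1|, |0|) = 1, but T(v) = (2, 0) has norm 2 -- not preserved.

Therefore the answer is (C).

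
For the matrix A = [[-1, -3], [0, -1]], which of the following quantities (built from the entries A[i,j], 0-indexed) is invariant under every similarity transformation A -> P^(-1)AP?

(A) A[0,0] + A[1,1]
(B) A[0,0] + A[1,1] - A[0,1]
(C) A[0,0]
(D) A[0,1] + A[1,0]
A

A[0,0] + A[1,1] is the trace of A. By the cyclic property of the trace, tr(P^(-1)AP) = tr(APP^(-1)) = tr(A), so it is the same for every matrix similar to A.

The other combinations are not similarity invariants. For example, take P = [[1, 1], [1, 2]] (det P = 1), so P^(-1) = [[2, -1], [-1, 1]] and
B = P^(-1)AP = [[-7, -12], [3, 5]].
Evaluating each option on A and on B:
(A) A[0,0] + A[1,1]: -2 for A, -2 for B -> unchanged
(B) A[0,0] + A[1,1] - A[0,1]: 1 for A, 10 for B -> changes
(C) A[0,0]: -1 for A, -7 for B -> changes
(D) A[0,1] + A[1,0]: -3 for A, -9 for B -> changes

Only (A) A[0,0] + A[1,1] = -2 survives (and it does so for every P, not just this one), so it is the invariant.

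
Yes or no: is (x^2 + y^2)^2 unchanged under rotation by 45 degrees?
Yes

Applying rotation by 45 degrees: x' = x*cos(45 degrees) - y*sin(45 degrees) = sqrt(2)x/2 - sqrt(2)y/2, y' = x*sin(45 degrees) + y*cos(45 degrees) = sqrt(2)x/2 + sqrt(2)y/2

Substituting into (x^2 + y^2)^2:
((sqrt(2)x/2 - sqrt(2)y/2)^2 + (sqrt(2)x/2 + sqrt(2)y/2)^2)^2
= x^4 + 2x^2y^2 + y^4 = (x^2 + y^2)^2

This equals the original expression (x^2 + y^2)^2, so it IS invariant.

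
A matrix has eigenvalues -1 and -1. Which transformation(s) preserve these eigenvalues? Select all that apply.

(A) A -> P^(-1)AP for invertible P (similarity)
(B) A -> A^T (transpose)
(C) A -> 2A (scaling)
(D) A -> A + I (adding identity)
A and B

Eigenvalues are preserved by:
1. Similarity transformations: A -> P^(-1)AP (same characteristic polynomial)
2. Transpose: A^T has the same eigenvalues as A

Eigenvalues are NOT preserved by:
- Adding identity: eigenvalues become -1+1, -1+1
- Scaling: eigenvalues become -2, -2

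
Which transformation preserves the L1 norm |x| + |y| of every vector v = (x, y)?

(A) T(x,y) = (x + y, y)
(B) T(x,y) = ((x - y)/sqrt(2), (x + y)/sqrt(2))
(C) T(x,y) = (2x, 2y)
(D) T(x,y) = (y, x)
D

A transformation preserves a norm if ||T(v)|| = ||v|| for every v; a single vector where the norm changes rules an option out.

(A) T(x,y) = (x + y, y): v = (0, 1) has norm |0| + |1| = 1, but T(v) = (1, 1) has norm 2 -- not preserved.
(B) T(x,y) = ((x - y)/sqrt(2), (x + y)/sqrt(2)): v = (1, 0) has norm |1| + |0| = 1, but T(v) = (sqrt(2)/2, sqrt(2)/2) has norm sqrt(2) -- not preserved.
(C) T(x,y) = (2x, 2y): v = (1, 0) has norm |1| + |0| = 1, but T(v) = (2, 0) has norm 2 -- not preserved.
(D) T(x,y) = (y, x): preserves the norm -- it only permutes the coordinates and/or flips signs, which leaves |x| + |y| unchanged.

Therefore the answer is (D).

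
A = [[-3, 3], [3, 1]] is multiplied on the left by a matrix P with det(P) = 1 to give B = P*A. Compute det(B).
-12

By the multiplicative property of determinants, det(B) = det(P*A) = det(P) * det(A) = det(A),
so the determinant is invariant under multiplication by any determinant-1 matrix; we just need det(A).

det(A) = (-3)(1) - (3)(3) = -3 - 9 = -12

Therefore det(B) = 1 * (-12) = -12.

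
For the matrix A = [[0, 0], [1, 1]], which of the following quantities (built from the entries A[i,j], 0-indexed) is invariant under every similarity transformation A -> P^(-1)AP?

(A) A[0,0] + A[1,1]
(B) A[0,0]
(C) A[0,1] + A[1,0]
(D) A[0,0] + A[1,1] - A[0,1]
A

A[0,0] + A[1,1] is the trace of A. By the cyclic property of the trace, tr(P^(-1)AP) = tr(APP^(-1)) = tr(A), so it is the same for every matrix similar to A.

The other combinations are not similarity invariants. For example, take P = [[1, 1], [1, 2]] (det P = 1), so P^(-1) = [[2, -1], [-1, 1]] and
B = P^(-1)AP = [[-2, -3], [2, 3]].
Evaluating each option on A and on B:
(A) A[0,0] + A[1,1]: 1 for A, 1 for B -> unchanged
(B) A[0,0]: 0 for A, -2 for B -> changes
(C) A[0,1] + A[1,0]: 1 for A, -1 for B -> changes
(D) A[0,0] + A[1,1] - A[0,1]: 1 for A, 4 for B -> changes

Only (A) A[0,0] + A[1,1] = 1 survives (and it does so for every P, not just this one), so it is the invariant.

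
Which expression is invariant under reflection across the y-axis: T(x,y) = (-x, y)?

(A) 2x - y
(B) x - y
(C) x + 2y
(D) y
D

The map is reflection across the y-axis: T(x,y) = (-x, y).
Substitute the transformed coordinates into each option and compare with the original:
(A) 2x - y  ->  2(-x) - (y) = -2x - y   [differs from 2x - y: not invariant]
(B) x - y  ->  (-x) - (y) = -x - y   [differs from x - y: not invariant]
(C) x + 2y  ->  (-x) + 2(y) = -x + 2y   [differs from x + 2y: not invariant]
(D) y  ->  (y) = y   [equals y: invariant]

Only option (D), y, is unchanged by the transformation.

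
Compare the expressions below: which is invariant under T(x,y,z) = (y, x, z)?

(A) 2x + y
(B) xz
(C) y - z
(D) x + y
D

Apply T(x,y,z) = (y, x, z) to each option, i.e. replace (x, y, z) by the transformed coordinates.
Substitute the transformed coordinates into each option and compare with the original:
(A) 2x + y  ->  2(y) + (x) = x + 2y   [differs from 2x + y: not invariant]
(B) xz  ->  (y)(z) = yz   [differs from xz: not invariant]
(C) y - z  ->  (x) - (z) = x - z   [differs from y - z: not invariant]
(D) x + y  ->  (y) + (x) = x + y   [equals x + y: invariant]

Only option (D), x + y, is unchanged by the transformation.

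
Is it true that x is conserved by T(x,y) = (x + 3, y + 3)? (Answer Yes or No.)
No

Substitute T(x,y) = (x + 3, y + 3) into the expression and compare with the original.

Original: x
After applying T: (x + 3) = x + 3

This differs from the original x (difference: 3), so the expression is NOT invariant.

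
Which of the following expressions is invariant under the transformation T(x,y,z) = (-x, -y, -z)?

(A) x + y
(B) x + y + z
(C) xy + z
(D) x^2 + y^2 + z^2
D

Apply T(x,y,z) = (-x, -y, -z) to each option, i.e. replace (x, y, z) by the transformed coordinates.
Substitute the transformed coordinates into each option and compare with the original:
(A) x + y  ->  (-x) + (-y) = -x - y   [differs from x + y: not invariant]
(B) x + y + z  ->  (-x) + (-y) + (-z) = -x - y - z   [differs from x + y + z: not invariant]
(C) xy + z  ->  (-x)(-y) + (-z) = xy - z   [differs from xy + z: not invariant]
(D) x^2 + y^2 + z^2  ->  (-x)^2 + (-y)^2 + (-z)^2 = x^2 + y^2 + z^2   [equals x^2 + y^2 + z^2: invariant]

Only option (D), x^2 + y^2 + z^2, is unchanged by the transformation.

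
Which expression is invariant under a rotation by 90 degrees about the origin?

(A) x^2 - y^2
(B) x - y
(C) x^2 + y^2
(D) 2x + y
C

A rotation by 90 degrees sends (x, y) to (-y, x).
Substitute the transformed coordinates into each option and compare with the original:
(A) x^2 - y^2  ->  (-y)^2 - (x)^2 = -x^2 + y^2   [differs from x^2 - y^2: not invariant]
(B) x - y  ->  (-y) - (x) = -x - y   [differs from x - y: not invariant]
(C) x^2 + y^2  ->  (-y)^2 + (x)^2 = x^2 + y^2   [equals x^2 + y^2: invariant]
(D) 2x + y  ->  2(-y) + (x) = x - 2y   [differs from 2x + y: not invariant]

Only option (C), x^2 + y^2, is unchanged by the transformation.
Geometrically, x^2 + y^2 is the squared distance from the origin, which every rotation about the origin preserves.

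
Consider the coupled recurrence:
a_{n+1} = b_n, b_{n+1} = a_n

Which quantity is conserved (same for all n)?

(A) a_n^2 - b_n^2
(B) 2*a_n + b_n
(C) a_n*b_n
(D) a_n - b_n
C

Replace a_n by a_{n+1} = b_n and b_n by b_{n+1} = a_n in each option and simplify:
(A) a_n^2 - b_n^2  ->  (b_n)^2 - (a_n)^2 = -a_n^2 + b_n^2   [not conserved]
(B) 2*a_n + b_n  ->  2*(b_n) + (a_n) = a_n + 2*b_n   [not conserved]
(C) a_n*b_n  ->  (b_n)*(a_n) = a_n*b_n   [conserved]
(D) a_n - b_n  ->  (b_n) - (a_n) = -a_n + b_n   [not conserved]

Only (C) a_n*b_n returns to itself after one step, so it is the conserved quantity.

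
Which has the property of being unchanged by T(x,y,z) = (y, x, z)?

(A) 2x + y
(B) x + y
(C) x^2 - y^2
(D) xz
B

Apply T(x,y,z) = (y, x, z) to each option, i.e. replace (x, y, z) by the transformed coordinates.
Substitute the transformed coordinates into each option and compare with the original:
(A) 2x + y  ->  2(y) + (x) = x + 2y   [differs from 2x + y: not invariant]
(B) x + y  ->  (y) + (x) = x + y   [equals x + y: invariant]
(C) x^2 - y^2  ->  (y)^2 - (x)^2 = -x^2 + y^2   [differs from x^2 - y^2: not invariant]
(D) xz  ->  (y)(z) = yz   [differs from xz: not invariant]

Only option (B), x + y, is unchanged by the transformation.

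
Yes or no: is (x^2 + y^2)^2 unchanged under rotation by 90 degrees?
Yes

Applying rotation by 90 degrees: x' = x*cos(90 degrees) - y*sin(90 degrees) = -y, y' = x*sin(90 degrees) + y*cos(90 degrees) = x

Substituting into (x^2 + y^2)^2:
((-y)^2 + (x)^2)^2
= x^4 + 2x^2y^2 + y^4 = (x^2 + y^2)^2

This equals the original expression (x^2 + y^2)^2, so it IS invariant.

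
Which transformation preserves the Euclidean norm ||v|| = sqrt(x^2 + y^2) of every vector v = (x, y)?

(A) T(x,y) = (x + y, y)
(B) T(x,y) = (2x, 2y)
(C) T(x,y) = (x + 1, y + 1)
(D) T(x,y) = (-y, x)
D

A transformation preserves a norm if ||T(v)|| = ||v|| for every v; a single vector where the norm changes rules an option out.

(A) T(x,y) = (x + y, y): v = (0, 1) has norm sqrt((0)^2 + (1)^2) = 1, but T(v) = (1, 1) has norm sqrt(2) -- not preserved.
(B) T(x,y) = (2x, 2y): v = (1, 0) has norm sqrt((1)^2 + (0)^2) = 1, but T(v) = (2, 0) has norm 2 -- not preserved.
(C) T(x,y) = (x + 1, y + 1): v = (1, 0) has norm sqrt((1)^2 + (0)^2) = 1, but T(v) = (2, 1) has norm sqrt(5) -- not preserved.
(D) T(x,y) = (-y, x): preserves the norm -- it is an orthogonal map (a rotation/reflection), and (-y)^2 + (x)^2 simplifies to x^2 + y^2.

Therefore the answer is (D).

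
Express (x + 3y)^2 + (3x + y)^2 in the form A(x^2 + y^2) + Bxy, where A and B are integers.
10(x^2 + y^2) + 12xy

Expanding: (x + 3y)^2 = x^2 + 6xy + 9y^2
(3x + y)^2 = 9x^2 + 6xy + y^2
Sum = (1+9)(x^2+y^2) + 12xy = 10(x^2 + y^2) + 12xy
This is symmetric in x and y.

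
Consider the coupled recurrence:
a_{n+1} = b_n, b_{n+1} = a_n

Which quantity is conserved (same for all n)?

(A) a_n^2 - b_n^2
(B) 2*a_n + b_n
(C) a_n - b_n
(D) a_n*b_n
D

Replace a_n by a_{n+1} = b_n and b_n by b_{n+1} = a_n in each option and simplify:
(A) a_n^2 - b_n^2  ->  (b_n)^2 - (a_n)^2 = -a_n^2 + b_n^2   [not conserved]
(B) 2*a_n + b_n  ->  2*(b_n) + (a_n) = a_n + 2*b_n   [not conserved]
(C) a_n - b_n  ->  (b_n) - (a_n) = -a_n + b_n   [not conserved]
(D) a_n*b_n  ->  (b_n)*(a_n) = a_n*b_n   [conserved]

Only (D) a_n*b_n returns to itself after one step, so it is the conserved quantity.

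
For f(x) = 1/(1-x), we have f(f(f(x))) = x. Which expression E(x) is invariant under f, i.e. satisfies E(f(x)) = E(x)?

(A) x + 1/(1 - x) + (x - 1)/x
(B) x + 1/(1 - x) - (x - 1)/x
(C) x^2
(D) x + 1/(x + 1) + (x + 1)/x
A

Replace x by f(x) = 1/(1 - x) in each option and simplify. As a quick numerical cross-check, also compare E(4) with E(f(4)) = E(-1/3).

(A) x + 1/(1 - x) + (x - 1)/x  ->  (1/(1 - x)) + 1/(1 - (1/(1 - x))) + ((1/(1 - x)) - 1)/(1/(1 - x)), which simplifies back to x + 1/(1 - x) + (x - 1)/x; check: E(4) = 53/12, E(-1/3) = 53/12.   [invariant]
(B) x + 1/(1 - x) - (x - 1)/x  ->  (1/(1 - x)) + 1/(1 - (1/(1 - x))) - ((1/(1 - x)) - 1)/(1/(1 - x)) = (x^2(1 - x) - x + (x - 1)^2)/(x(x - 1)); check: E(4) = 35/12 but E(-1/3) = -43/12.   [not invariant]
(C) x^2  ->  (1/(1 - x))^2 = (x - 1)^(-2); check: E(4) = 16 but E(-1/3) = 1/9.   [not invariant]
(D) x + 1/(x + 1) + (x + 1)/x  ->  (1/(1 - x)) + 1/((1/(1 - x)) + 1) + ((1/(1 - x)) + 1)/(1/(1 - x)) = (-x^3 + 6x^2 - 11x + 7)/(x^2 - 3x + 2); check: E(4) = 109/20 but E(-1/3) = -5/6.   [not invariant]

Only (A) is unchanged. Indeed f(f(x)) = 1/(1 - 1/(1-x)) = (1-x)/(-x) = (x-1)/x, so E(x) = x + f(x) + f(f(x)) is the sum over the whole 3-cycle; applying f just permutes the three terms cyclically (x -> f(x) -> f(f(x)) -> x), leaving the sum unchanged.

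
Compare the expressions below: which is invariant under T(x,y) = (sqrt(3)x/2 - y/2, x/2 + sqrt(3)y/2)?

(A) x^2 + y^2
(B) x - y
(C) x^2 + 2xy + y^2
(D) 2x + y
A

An expression E(x,y) is invariant under T if E(T(x,y)) = E(x,y). Here T(x,y) = (sqrt(3)x/2 - y/2, x/2 + sqrt(3)y/2).
Substitute the transformed coordinates into each option and compare with the original:
(A) x^2 + y^2  ->  (sqrt(3)x/2 - y/2)^2 + (x/2 + sqrt(3)y/2)^2 = x^2 + y^2   [equals x^2 + y^2: invariant]
(B) x - y  ->  (sqrt(3)x/2 - y/2) - (x/2 + sqrt(3)y/2) = -x/2 + sqrt(3)x/2 - sqrt(3)y/2 - y/2   [differs from x - y: not invariant]
(C) x^2 + 2xy + y^2  ->  (sqrt(3)x/2 - y/2)^2 + 2(sqrt(3)x/2 - y/2)(x/2 + sqrt(3)y/2) + (x/2 + sqrt(3)y/2)^2 = sqrt(3)x^2/2 + x^2 + xy - sqrt(3)y^2/2 + y^2   [differs from x^2 + 2xy + y^2: not invariant]
(D) 2x + y  ->  2(sqrt(3)x/2 - y/2) + (x/2 + sqrt(3)y/2) = x/2 + sqrt(3)x - y + sqrt(3)y/2   [differs from 2x + y: not invariant]

Only option (A), x^2 + y^2, is unchanged by the transformation.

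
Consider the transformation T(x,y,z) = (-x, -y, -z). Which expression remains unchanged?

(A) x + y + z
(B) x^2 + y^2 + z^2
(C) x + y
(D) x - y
B

Apply T(x,y,z) = (-x, -y, -z) to each option, i.e. replace (x, y, z) by the transformed coordinates.
Substitute the transformed coordinates into each option and compare with the original:
(A) x + y + z  ->  (-x) + (-y) + (-z) = -x - y - z   [differs from x + y + z: not invariant]
(B) x^2 + y^2 + z^2  ->  (-x)^2 + (-y)^2 + (-z)^2 = x^2 + y^2 + z^2   [equals x^2 + y^2 + z^2: invariant]
(C) x + y  ->  (-x) + (-y) = -x - y   [differs from x + y: not invariant]
(D) x - y  ->  (-x) - (-y) = -x + y   [differs from x - y: not invariant]

Only option (B), x^2 + y^2 + z^2, is unchanged by the transformation.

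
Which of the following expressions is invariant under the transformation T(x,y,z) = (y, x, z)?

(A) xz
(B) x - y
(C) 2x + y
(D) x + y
D

Apply T(x,y,z) = (y, x, z) to each option, i.e. replace (x, y, z) by the transformed coordinates.
Substitute the transformed coordinates into each option and compare with the original:
(A) xz  ->  (y)(z) = yz   [differs from xz: not invariant]
(B) x - y  ->  (y) - (x) = -x + y   [differs from x - y: not invariant]
(C) 2x + y  ->  2(y) + (x) = x + 2y   [differs from 2x + y: not invariant]
(D) x + y  ->  (y) + (x) = x + y   [equals x + y: invariant]

Only option (D), x + y, is unchanged by the transformation.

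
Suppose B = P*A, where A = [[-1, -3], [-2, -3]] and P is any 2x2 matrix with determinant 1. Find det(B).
-3

By the multiplicative property of determinants, det(B) = det(P*A) = det(P) * det(A) = det(A),
so the determinant is invariant under multiplication by any determinant-1 matrix; we just need det(A).

det(A) = (-1)(-3) - (-3)(-2) = 3 - 6 = -3

Therefore det(B) = 1 * (-3) = -3.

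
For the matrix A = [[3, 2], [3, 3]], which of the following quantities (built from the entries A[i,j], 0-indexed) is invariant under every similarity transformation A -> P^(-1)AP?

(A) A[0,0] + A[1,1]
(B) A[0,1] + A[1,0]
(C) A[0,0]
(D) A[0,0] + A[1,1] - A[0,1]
A

A[0,0] + A[1,1] is the trace of A. By the cyclic property of the trace, tr(P^(-1)AP) = tr(APP^(-1)) = tr(A), so it is the same for every matrix similar to A.

The other combinations are not similarity invariants. For example, take P = [[2, 1], [1, 1]] (det P = 1), so P^(-1) = [[1, -1], [-1, 2]] and
B = P^(-1)AP = [[-1, -1], [10, 7]].
Evaluating each option on A and on B:
(A) A[0,0] + A[1,1]: 6 for A, 6 for B -> unchanged
(B) A[0,1] + A[1,0]: 5 for A, 9 for B -> changes
(C) A[0,0]: 3 for A, -1 for B -> changes
(D) A[0,0] + A[1,1] - A[0,1]: 4 for A, 7 for B -> changes

Only (A) A[0,0] + A[1,1] = 6 survives (and it does so for every P, not just this one), so it is the invariant.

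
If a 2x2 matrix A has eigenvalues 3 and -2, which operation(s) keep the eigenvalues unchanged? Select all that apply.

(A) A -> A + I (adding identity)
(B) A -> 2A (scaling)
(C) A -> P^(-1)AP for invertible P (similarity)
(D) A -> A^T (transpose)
C and D

Eigenvalues are preserved by:
1. Similarity transformations: A -> P^(-1)AP (same characteristic polynomial)
2. Transpose: A^T has the same eigenvalues as A

Eigenvalues are NOT preserved by:
- Adding identity: eigenvalues become 3+1, -2+1
- Scaling: eigenvalues become 6, -4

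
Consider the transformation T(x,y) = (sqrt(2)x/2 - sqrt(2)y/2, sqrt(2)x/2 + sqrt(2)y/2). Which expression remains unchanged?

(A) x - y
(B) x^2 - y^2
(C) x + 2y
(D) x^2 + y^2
D

An expression E(x,y) is invariant under T if E(T(x,y)) = E(x,y). Here T(x,y) = (sqrt(2)x/2 - sqrt(2)y/2, sqrt(2)x/2 + sqrt(2)y/2).
Substitute the transformed coordinates into each option and compare with the original:
(A) x - y  ->  (sqrt(2)x/2 - sqrt(2)y/2) - (sqrt(2)x/2 + sqrt(2)y/2) = -sqrt(2)y   [differs from x - y: not invariant]
(B) x^2 - y^2  ->  (sqrt(2)x/2 - sqrt(2)y/2)^2 - (sqrt(2)x/2 + sqrt(2)y/2)^2 = -2xy   [differs from x^2 - y^2: not invariant]
(C) x + 2y  ->  (sqrt(2)x/2 - sqrt(2)y/2) + 2(sqrt(2)x/2 + sqrt(2)y/2) = 3sqrt(2)x/2 + sqrt(2)y/2   [differs from x + 2y: not invariant]
(D) x^2 + y^2  ->  (sqrt(2)x/2 - sqrt(2)y/2)^2 + (sqrt(2)x/2 + sqrt(2)y/2)^2 = x^2 + y^2   [equals x^2 + y^2: invariant]

Only option (D), x^2 + y^2, is unchanged by the transformation.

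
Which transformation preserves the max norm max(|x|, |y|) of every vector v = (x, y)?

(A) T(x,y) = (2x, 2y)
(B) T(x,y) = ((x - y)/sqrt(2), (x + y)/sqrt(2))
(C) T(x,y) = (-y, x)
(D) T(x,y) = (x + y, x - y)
C

A transformation preserves a norm if ||T(v)|| = ||v|| for every v; a single vector where the norm changes rules an option out.

(A) T(x,y) = (2x, 2y): v = (1, 0) has norm max(|1|, |0|) = 1, but T(v) = (2, 0) has norm 2 -- not preserved.
(B) T(x,y) = ((x - y)/sqrt(2), (x + y)/sqrt(2)): v = (1, 0) has norm max(|1|, |0|) = 1, but T(v) = (sqrt(2)/2, sqrt(2)/2) has norm sqrt(2)/2 -- not preserved.
(C) T(x,y) = (-y, x): preserves the norm -- it only permutes the coordinates and/or flips signs, which leaves max(|x|, |y|) unchanged.
(D) T(x,y) = (x + y, x - y): v = (1, 1) has norm max(|1|, |1|) = 1, but T(v) = (2, 0) has norm 2 -- not preserved.

Therefore the answer is (C).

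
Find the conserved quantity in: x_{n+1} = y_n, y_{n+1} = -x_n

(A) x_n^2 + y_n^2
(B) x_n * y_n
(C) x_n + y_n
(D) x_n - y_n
A

For the recurrence x_{n+1} = y_n, y_{n+1} = -x_n:

x_{n+1}^2 + y_{n+1}^2 = y_n^2 + (-x_n)^2 = x_n^2 + y_n^2
The sum of squares is conserved (like energy in a harmonic oscillator).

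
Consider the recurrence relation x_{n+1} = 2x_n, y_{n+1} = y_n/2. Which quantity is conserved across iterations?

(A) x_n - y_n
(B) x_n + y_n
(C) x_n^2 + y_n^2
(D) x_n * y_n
D

For the recurrence x_{n+1} = 2x_n, y_{n+1} = y_n/2:

x_{n+1} * y_{n+1} = (2x_n) * (y_n/2) = x_n * y_n
The product is conserved.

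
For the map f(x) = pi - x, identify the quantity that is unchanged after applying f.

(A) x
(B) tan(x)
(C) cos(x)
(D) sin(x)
D

For f(x) = pi - x:
sin(pi - x) = sin(x), so sine is invariant under this transformation.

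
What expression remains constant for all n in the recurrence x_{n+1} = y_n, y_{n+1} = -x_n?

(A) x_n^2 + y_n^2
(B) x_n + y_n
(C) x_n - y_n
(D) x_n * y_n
A

For the recurrence x_{n+1} = y_n, y_{n+1} = -x_n:

x_{n+1}^2 + y_{n+1}^2 = y_n^2 + (-x_n)^2 = x_n^2 + y_n^2
The sum of squares is conserved (like energy in a harmonic oscillator).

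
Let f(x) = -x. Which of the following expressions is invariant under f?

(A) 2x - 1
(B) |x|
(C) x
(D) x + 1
B

For f(x) = -x:
Applying f replaces x by -x. Since |-x| = |x|, the absolute value is unchanged by f, whereas x -> -x, 2x - 1 -> -2x - 1 and x + 1 -> -x + 1 all change.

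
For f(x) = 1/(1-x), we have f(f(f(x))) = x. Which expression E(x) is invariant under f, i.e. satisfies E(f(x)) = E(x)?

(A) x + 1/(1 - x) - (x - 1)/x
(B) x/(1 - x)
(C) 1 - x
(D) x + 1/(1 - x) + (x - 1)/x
D

Replace x by f(x) = 1/(1 - x) in each option and simplify. As a quick numerical cross-check, also compare E(3) with E(f(3)) = E(-1/2).

(A) x + 1/(1 - x) - (x - 1)/x  ->  (1/(1 - x)) + 1/(1 - (1/(1 - x))) - ((1/(1 - x)) - 1)/(1/(1 - x)) = (x^2(1 - x) - x + (x - 1)^2)/(x(x - 1)); check: E(3) = 11/6 but E(-1/2) = -17/6.   [not invariant]
(B) x/(1 - x)  ->  (1/(1 - x))/(1 - (1/(1 - x))) = -1/x; check: E(3) = -3/2 but E(-1/2) = -1/3.   [not invariant]
(C) 1 - x  ->  1 - (1/(1 - x)) = x/(x - 1); check: E(3) = -2 but E(-1/2) = 3/2.   [not invariant]
(D) x + 1/(1 - x) + (x - 1)/x  ->  (1/(1 - x)) + 1/(1 - (1/(1 - x))) + ((1/(1 - x)) - 1)/(1/(1 - x)), which simplifies back to x + 1/(1 - x) + (x - 1)/x; check: E(3) = 19/6, E(-1/2) = 19/6.   [invariant]

Only (D) is unchanged. Indeed f(f(x)) = 1/(1 - 1/(1-x)) = (1-x)/(-x) = (x-1)/x, so E(x) = x + f(x) + f(f(x)) is the sum over the whole 3-cycle; applying f just permutes the three terms cyclically (x -> f(x) -> f(f(x)) -> x), leaving the sum unchanged.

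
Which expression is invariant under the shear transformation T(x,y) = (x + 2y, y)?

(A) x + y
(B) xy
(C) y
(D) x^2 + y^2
C

Under the shear T(x,y) = (x + 2y, y):
Substitute the transformed coordinates into each option and compare with the original:
(A) x + y  ->  (x + 2y) + (y) = x + 3y   [differs from x + y: not invariant]
(B) xy  ->  (x + 2y)(y) = xy + 2y^2   [differs from xy: not invariant]
(C) y  ->  (y) = y   [equals y: invariant]
(D) x^2 + y^2  ->  (x + 2y)^2 + (y)^2 = x^2 + 4xy + 5y^2   [differs from x^2 + y^2: not invariant]

Only option (C), y, is unchanged by the transformation.
A horizontal shear moves points parallel to the x-axis, so the y-coordinate (and any function of y alone) is unchanged.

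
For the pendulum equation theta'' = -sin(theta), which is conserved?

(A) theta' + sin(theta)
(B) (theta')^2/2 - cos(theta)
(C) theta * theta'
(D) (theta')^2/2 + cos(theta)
B

A first integral I satisfies dI/dt = 0 along every solution. Differentiate each option and use the equation of motion:
(A) d/dt[theta' + sin(theta)] = theta'' + cos(theta) theta' = -sin(theta) + theta' cos(theta), not identically 0
(B) d/dt[(theta')^2/2 - cos(theta)] = theta' theta'' + sin(theta) theta' = theta'(-sin(theta)) + theta' sin(theta) = 0
(C) d/dt[theta * theta'] = (theta')^2 + theta theta'' = (theta')^2 - theta sin(theta), not identically 0
(D) d/dt[(theta')^2/2 + cos(theta)] = theta' theta'' - sin(theta) theta' = -2 theta' sin(theta), not identically 0

Only (B) has zero time-derivative. This is the total energy: kinetic (theta')^2/2 plus potential -cos(theta).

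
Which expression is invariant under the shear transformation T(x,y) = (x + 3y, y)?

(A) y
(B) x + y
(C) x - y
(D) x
A

Under the shear T(x,y) = (x + 3y, y):
Substitute the transformed coordinates into each option and compare with the original:
(A) y  ->  (y) = y   [equals y: invariant]
(B) x + y  ->  (x + 3y) + (y) = x + 4y   [differs from x + y: not invariant]
(C) x - y  ->  (x + 3y) - (y) = x + 2y   [differs from x - y: not invariant]
(D) x  ->  (x + 3y) = x + 3y   [differs from x: not invariant]

Only option (A), y, is unchanged by the transformation.
A horizontal shear moves points parallel to the x-axis, so the y-coordinate (and any function of y alone) is unchanged.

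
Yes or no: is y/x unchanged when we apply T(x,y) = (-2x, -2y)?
Yes

Substitute T(x,y) = (-2x, -2y) into the expression and compare with the original.

Original: y/x
After applying T: (-2y)/(-2x) = y/x

This is identical to the original y/x, so the expression is invariant.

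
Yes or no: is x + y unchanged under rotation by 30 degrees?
No

Applying rotation by 30 degrees: x' = x*cos(30 degrees) - y*sin(30 degrees) = sqrt(3)x/2 - y/2, y' = x*sin(30 degrees) + y*cos(30 degrees) = x/2 + sqrt(3)y/2

Substituting into x + y:
(sqrt(3)x/2 - y/2) + (x/2 + sqrt(3)y/2)
= x/2 + sqrt(3)x/2 - y/2 + sqrt(3)y/2

This differs from the original expression x + y, so it is NOT invariant.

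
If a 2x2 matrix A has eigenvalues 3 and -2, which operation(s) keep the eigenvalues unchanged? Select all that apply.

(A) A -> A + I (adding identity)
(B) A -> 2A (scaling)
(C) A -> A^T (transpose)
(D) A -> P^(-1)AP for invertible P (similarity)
C and D

Eigenvalues are preserved by:
1. Similarity transformations: A -> P^(-1)AP (same characteristic polynomial)
2. Transpose: A^T has the same eigenvalues as A

Eigenvalues are NOT preserved by:
- Adding identity: eigenvalues become 3+1, -2+1
- Scaling: eigenvalues become 6, -4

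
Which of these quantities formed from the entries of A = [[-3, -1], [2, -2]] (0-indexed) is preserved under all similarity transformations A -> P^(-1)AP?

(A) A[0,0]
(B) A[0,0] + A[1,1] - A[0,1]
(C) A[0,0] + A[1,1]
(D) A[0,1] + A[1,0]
C

A[0,0] + A[1,1] is the trace of A. By the cyclic property of the trace, tr(P^(-1)AP) = tr(APP^(-1)) = tr(A), so it is the same for every matrix similar to A.

The other combinations are not similarity invariants. For example, take P = [[1, 2], [0, 1]] (det P = 1), so P^(-1) = [[1, -2], [0, 1]] and
B = P^(-1)AP = [[-7, -11], [2, 2]].
Evaluating each option on A and on B:
(A) A[0,0]: -3 for A, -7 for B -> changes
(B) A[0,0] + A[1,1] - A[0,1]: -4 for A, 6 for B -> changes
(C) A[0,0] + A[1,1]: -5 for A, -5 for B -> unchanged
(D) A[0,1] + A[1,0]: 1 for A, -9 for B -> changes

Only (C) A[0,0] + A[1,1] = -5 survives (and it does so for every P, not just this one), so it is the invariant.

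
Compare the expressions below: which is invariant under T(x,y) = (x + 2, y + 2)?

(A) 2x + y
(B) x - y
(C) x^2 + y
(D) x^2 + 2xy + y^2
B

An expression E(x,y) is invariant under T if E(T(x,y)) = E(x,y). Here T(x,y) = (x + 2, y + 2).
Substitute the transformed coordinates into each option and compare with the original:
(A) 2x + y  ->  2(x + 2) + (y + 2) = 2x + y + 6   [differs from 2x + y: not invariant]
(B) x - y  ->  (x + 2) - (y + 2) = x - y   [equals x - y: invariant]
(C) x^2 + y  ->  (x + 2)^2 + (y + 2) = x^2 + 4x + y + 6   [differs from x^2 + y: not invariant]
(D) x^2 + 2xy + y^2  ->  (x + 2)^2 + 2(x + 2)(y + 2) + (y + 2)^2 = x^2 + 2xy + 8x + y^2 + 8y + 16   [differs from x^2 + 2xy + y^2: not invariant]

Only option (B), x - y, is unchanged by the transformation.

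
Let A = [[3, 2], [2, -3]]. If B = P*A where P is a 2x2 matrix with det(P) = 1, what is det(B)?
-13

By the multiplicative property of determinants, det(B) = det(P*A) = det(P) * det(A) = det(A),
so the determinant is invariant under multiplication by any determinant-1 matrix; we just need det(A).

det(A) = (3)(-3) - (2)(2) = -9 - 4 = -13

Therefore det(B) = 1 * (-13) = -13.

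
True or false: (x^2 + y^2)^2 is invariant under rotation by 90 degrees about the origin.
True

Applying rotation by 90 degrees: x' = x*cos(90 degrees) - y*sin(90 degrees) = -y, y' = x*sin(90 degrees) + y*cos(90 degrees) = x

Substituting into (x^2 + y^2)^2:
((-y)^2 + (x)^2)^2
= x^4 + 2x^2y^2 + y^4 = (x^2 + y^2)^2

This equals the original expression (x^2 + y^2)^2, so it IS invariant.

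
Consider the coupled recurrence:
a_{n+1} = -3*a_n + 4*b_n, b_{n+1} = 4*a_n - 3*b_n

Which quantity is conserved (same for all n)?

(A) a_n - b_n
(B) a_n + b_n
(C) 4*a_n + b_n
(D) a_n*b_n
B

Replace a_n by a_{n+1} = -3*a_n + 4*b_n and b_n by b_{n+1} = 4*a_n - 3*b_n in each option and simplify:
(A) a_n - b_n  ->  (-3*a_n + 4*b_n) - (4*a_n - 3*b_n) = -7*a_n + 7*b_n   [not conserved]
(B) a_n + b_n  ->  (-3*a_n + 4*b_n) + (4*a_n - 3*b_n) = a_n + b_n   [conserved]
(C) 4*a_n + b_n  ->  4*(-3*a_n + 4*b_n) + (4*a_n - 3*b_n) = -8*a_n + 13*b_n   [not conserved]
(D) a_n*b_n  ->  (-3*a_n + 4*b_n)*(4*a_n - 3*b_n) = -12*a_n^2 + 25*a_n*b_n - 12*b_n^2   [not conserved]

Only (B) a_n + b_n returns to itself after one step, so it is the conserved quantity.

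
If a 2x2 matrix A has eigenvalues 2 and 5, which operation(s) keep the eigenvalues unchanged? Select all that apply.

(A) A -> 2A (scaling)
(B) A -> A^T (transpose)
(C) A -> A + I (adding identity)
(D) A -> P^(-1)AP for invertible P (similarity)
B and D

Eigenvalues are preserved by:
1. Similarity transformations: A -> P^(-1)AP (same characteristic polynomial)
2. Transpose: A^T has the same eigenvalues as A

Eigenvalues are NOT preserved by:
- Adding identity: eigenvalues become 2+1, 5+1
- Scaling: eigenvalues become 4, 10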